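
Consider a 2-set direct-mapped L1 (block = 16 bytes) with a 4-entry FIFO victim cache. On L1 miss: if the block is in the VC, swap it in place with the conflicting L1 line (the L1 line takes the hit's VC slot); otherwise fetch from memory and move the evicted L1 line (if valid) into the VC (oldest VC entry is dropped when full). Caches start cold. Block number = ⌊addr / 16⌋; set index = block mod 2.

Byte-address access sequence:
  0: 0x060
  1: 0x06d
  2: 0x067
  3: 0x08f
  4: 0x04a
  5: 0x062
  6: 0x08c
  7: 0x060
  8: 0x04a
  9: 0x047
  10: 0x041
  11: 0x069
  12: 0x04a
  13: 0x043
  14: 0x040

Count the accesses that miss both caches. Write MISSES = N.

MISSES = 3

#0 0x60→b6/s0 MISS; vc=[]
#1 0x6d→b6/s0 L1-HIT; vc=[]
#2 0x67→b6/s0 L1-HIT; vc=[]
#3 0x8f→b8/s0 MISS; vc=[6]
#4 0x4a→b4/s0 MISS; vc=[6,8]
#5 0x62→b6/s0 VC-HIT; vc=[4,8]
#6 0x8c→b8/s0 VC-HIT; vc=[4,6]
#7 0x60→b6/s0 VC-HIT; vc=[4,8]
#8 0x4a→b4/s0 VC-HIT; vc=[6,8]
#9 0x47→b4/s0 L1-HIT; vc=[6,8]
#10 0x41→b4/s0 L1-HIT; vc=[6,8]
#11 0x69→b6/s0 VC-HIT; vc=[4,8]
#12 0x4a→b4/s0 VC-HIT; vc=[6,8]
#13 0x43→b4/s0 L1-HIT; vc=[6,8]
#14 0x40→b4/s0 L1-HIT; vc=[6,8]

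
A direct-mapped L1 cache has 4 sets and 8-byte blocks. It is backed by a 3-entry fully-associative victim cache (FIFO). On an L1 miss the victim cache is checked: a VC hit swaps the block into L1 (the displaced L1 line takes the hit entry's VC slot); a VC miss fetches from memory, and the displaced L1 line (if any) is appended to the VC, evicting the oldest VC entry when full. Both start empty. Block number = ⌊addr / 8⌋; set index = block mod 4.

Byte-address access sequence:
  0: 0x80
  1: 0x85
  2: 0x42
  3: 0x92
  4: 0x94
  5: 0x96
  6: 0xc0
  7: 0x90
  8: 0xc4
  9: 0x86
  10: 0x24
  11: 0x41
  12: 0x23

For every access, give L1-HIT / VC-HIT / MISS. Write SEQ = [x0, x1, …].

SEQ = [MISS, L1-HIT, MISS, MISS, L1-HIT, L1-HIT, MISS, L1-HIT, L1-HIT, VC-HIT, MISS, VC-HIT, VC-HIT]

  [0] addr=0x80 blk=16 s=0: MISS | VC []
  [1] addr=0x85 blk=16 s=0: L1-HIT | VC []
  [2] addr=0x42 blk=8 s=0: MISS | VC [16]
  [3] addr=0x92 blk=18 s=2: MISS | VC [16]
  [4] addr=0x94 blk=18 s=2: L1-HIT | VC [16]
  [5] addr=0x96 blk=18 s=2: L1-HIT | VC [16]
  [6] addr=0xc0 blk=24 s=0: MISS | VC [16, 8]
  [7] addr=0x90 blk=18 s=2: L1-HIT | VC [16, 8]
  [8] addr=0xc4 blk=24 s=0: L1-HIT | VC [16, 8]
  [9] addr=0x86 blk=16 s=0: VC-HIT | VC [24, 8]
  [10] addr=0x24 blk=4 s=0: MISS | VC [24, 8, 16]
  [11] addr=0x41 blk=8 s=0: VC-HIT | VC [24, 4, 16]
  [12] addr=0x23 blk=4 s=0: VC-HIT | VC [24, 8, 16]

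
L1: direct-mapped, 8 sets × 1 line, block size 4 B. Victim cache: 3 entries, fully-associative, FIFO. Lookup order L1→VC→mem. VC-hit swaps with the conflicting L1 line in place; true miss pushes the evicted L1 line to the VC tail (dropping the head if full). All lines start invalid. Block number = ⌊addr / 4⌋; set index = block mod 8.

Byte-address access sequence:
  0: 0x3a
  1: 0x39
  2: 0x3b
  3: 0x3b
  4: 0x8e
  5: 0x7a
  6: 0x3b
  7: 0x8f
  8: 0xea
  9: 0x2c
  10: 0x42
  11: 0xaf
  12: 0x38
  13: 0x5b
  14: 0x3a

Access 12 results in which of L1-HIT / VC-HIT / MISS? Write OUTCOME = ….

  [0] addr=0x3a blk=14 s=6: MISS | VC []
  [1] addr=0x39 blk=14 s=6: L1-HIT | VC []
  [2] addr=0x3b blk=14 s=6: L1-HIT | VC []
  [3] addr=0x3b blk=14 s=6: L1-HIT | VC []
  [4] addr=0x8e blk=35 s=3: MISS | VC []
  [5] addr=0x7a blk=30 s=6: MISS | VC [14]
  [6] addr=0x3b blk=14 s=6: VC-HIT | VC [30]
  [7] addr=0x8f blk=35 s=3: L1-HIT | VC [30]
  [8] addr=0xea blk=58 s=2: MISS | VC [30]
  [9] addr=0x2c blk=11 s=3: MISS | VC [30, 35]
  [10] addr=0x42 blk=16 s=0: MISS | VC [30, 35]
  [11] addr=0xaf blk=43 s=3: MISS | VC [30, 35, 11]
  [12] addr=0x38 blk=14 s=6: L1-HIT | VC [30, 35, 11]
  [13] addr=0x5b blk=22 s=6: MISS | VC [35, 11, 14]
  [14] addr=0x3a blk=14 s=6: VC-HIT | VC [35, 11, 22]

OUTCOME = L1-HIT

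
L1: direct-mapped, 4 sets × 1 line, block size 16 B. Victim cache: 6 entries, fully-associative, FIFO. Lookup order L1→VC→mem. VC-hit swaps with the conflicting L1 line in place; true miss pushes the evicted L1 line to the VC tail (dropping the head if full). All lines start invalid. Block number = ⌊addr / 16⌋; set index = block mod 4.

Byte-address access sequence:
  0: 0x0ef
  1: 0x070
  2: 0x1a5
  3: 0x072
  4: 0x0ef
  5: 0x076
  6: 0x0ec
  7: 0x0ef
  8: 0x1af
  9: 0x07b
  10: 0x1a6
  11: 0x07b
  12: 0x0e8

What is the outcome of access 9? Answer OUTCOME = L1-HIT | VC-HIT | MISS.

OUTCOME = L1-HIT

0: 0xef (blk 14, set 2) → MISS  vc=[]
1: 0x70 (blk 7, set 3) → MISS  vc=[]
2: 0x1a5 (blk 26, set 2) → MISS  vc=[14]
3: 0x72 (blk 7, set 3) → L1-HIT  vc=[14]
4: 0xef (blk 14, set 2) → VC-HIT  vc=[26]
5: 0x76 (blk 7, set 3) → L1-HIT  vc=[26]
6: 0xec (blk 14, set 2) → L1-HIT  vc=[26]
7: 0xef (blk 14, set 2) → L1-HIT  vc=[26]
8: 0x1af (blk 26, set 2) → VC-HIT  vc=[14]
9: 0x7b (blk 7, set 3) → L1-HIT  vc=[14]
10: 0x1a6 (blk 26, set 2) → L1-HIT  vc=[14]
11: 0x7b (blk 7, set 3) → L1-HIT  vc=[14]
12: 0xe8 (blk 14, set 2) → VC-HIT  vc=[26]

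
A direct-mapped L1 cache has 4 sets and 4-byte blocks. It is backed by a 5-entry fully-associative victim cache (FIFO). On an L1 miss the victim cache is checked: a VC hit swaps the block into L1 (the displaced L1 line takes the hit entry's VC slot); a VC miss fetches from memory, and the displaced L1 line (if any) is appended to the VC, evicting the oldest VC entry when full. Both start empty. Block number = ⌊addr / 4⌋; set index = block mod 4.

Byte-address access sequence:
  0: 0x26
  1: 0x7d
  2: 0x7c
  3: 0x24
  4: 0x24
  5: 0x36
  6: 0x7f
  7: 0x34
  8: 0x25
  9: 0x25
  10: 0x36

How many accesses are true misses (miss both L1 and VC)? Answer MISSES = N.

MISSES = 3

0: 0x26 (blk 9, set 1) → MISS  vc=[]
1: 0x7d (blk 31, set 3) → MISS  vc=[]
2: 0x7c (blk 31, set 3) → L1-HIT  vc=[]
3: 0x24 (blk 9, set 1) → L1-HIT  vc=[]
4: 0x24 (blk 9, set 1) → L1-HIT  vc=[]
5: 0x36 (blk 13, set 1) → MISS  vc=[9]
6: 0x7f (blk 31, set 3) → L1-HIT  vc=[9]
7: 0x34 (blk 13, set 1) → L1-HIT  vc=[9]
8: 0x25 (blk 9, set 1) → VC-HIT  vc=[13]
9: 0x25 (blk 9, set 1) → L1-HIT  vc=[13]
10: 0x36 (blk 13, set 1) → VC-HIT  vc=[9]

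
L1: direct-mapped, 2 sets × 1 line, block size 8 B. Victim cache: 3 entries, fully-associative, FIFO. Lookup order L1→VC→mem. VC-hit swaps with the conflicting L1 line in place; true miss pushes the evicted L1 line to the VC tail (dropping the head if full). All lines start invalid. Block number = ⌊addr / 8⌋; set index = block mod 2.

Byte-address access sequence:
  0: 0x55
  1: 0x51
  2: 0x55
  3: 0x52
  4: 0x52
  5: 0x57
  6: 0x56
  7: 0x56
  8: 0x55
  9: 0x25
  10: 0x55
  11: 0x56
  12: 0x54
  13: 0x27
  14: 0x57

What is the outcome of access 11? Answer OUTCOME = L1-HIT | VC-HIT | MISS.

OUTCOME = L1-HIT

  [0] addr=0x55 blk=10 s=0: MISS | VC []
  [1] addr=0x51 blk=10 s=0: L1-HIT | VC []
  [2] addr=0x55 blk=10 s=0: L1-HIT | VC []
  [3] addr=0x52 blk=10 s=0: L1-HIT | VC []
  [4] addr=0x52 blk=10 s=0: L1-HIT | VC []
  [5] addr=0x57 blk=10 s=0: L1-HIT | VC []
  [6] addr=0x56 blk=10 s=0: L1-HIT | VC []
  [7] addr=0x56 blk=10 s=0: L1-HIT | VC []
  [8] addr=0x55 blk=10 s=0: L1-HIT | VC []
  [9] addr=0x25 blk=4 s=0: MISS | VC [10]
  [10] addr=0x55 blk=10 s=0: VC-HIT | VC [4]
  [11] addr=0x56 blk=10 s=0: L1-HIT | VC [4]
  [12] addr=0x54 blk=10 s=0: L1-HIT | VC [4]
  [13] addr=0x27 blk=4 s=0: VC-HIT | VC [10]
  [14] addr=0x57 blk=10 s=0: VC-HIT | VC [4]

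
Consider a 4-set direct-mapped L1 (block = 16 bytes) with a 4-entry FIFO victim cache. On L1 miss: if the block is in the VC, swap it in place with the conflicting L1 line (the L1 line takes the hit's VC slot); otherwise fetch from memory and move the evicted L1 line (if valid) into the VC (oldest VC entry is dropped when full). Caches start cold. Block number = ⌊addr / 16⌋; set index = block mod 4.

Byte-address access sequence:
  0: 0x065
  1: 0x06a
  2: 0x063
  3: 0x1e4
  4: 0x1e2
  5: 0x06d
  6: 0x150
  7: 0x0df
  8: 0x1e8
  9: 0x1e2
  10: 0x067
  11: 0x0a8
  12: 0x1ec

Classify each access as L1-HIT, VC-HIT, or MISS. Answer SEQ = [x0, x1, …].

0: 0x65 (blk 6, set 2) → MISS  vc=[]
1: 0x6a (blk 6, set 2) → L1-HIT  vc=[]
2: 0x63 (blk 6, set 2) → L1-HIT  vc=[]
3: 0x1e4 (blk 30, set 2) → MISS  vc=[6]
4: 0x1e2 (blk 30, set 2) → L1-HIT  vc=[6]
5: 0x6d (blk 6, set 2) → VC-HIT  vc=[30]
6: 0x150 (blk 21, set 1) → MISS  vc=[30]
7: 0xdf (blk 13, set 1) → MISS  vc=[30, 21]
8: 0x1e8 (blk 30, set 2) → VC-HIT  vc=[6, 21]
9: 0x1e2 (blk 30, set 2) → L1-HIT  vc=[6, 21]
10: 0x67 (blk 6, set 2) → VC-HIT  vc=[30, 21]
11: 0xa8 (blk 10, set 2) → MISS  vc=[30, 21, 6]
12: 0x1ec (blk 30, set 2) → VC-HIT  vc=[10, 21, 6]

SEQ = [MISS, L1-HIT, L1-HIT, MISS, L1-HIT, VC-HIT, MISS, MISS, VC-HIT, L1-HIT, VC-HIT, MISS, VC-HIT]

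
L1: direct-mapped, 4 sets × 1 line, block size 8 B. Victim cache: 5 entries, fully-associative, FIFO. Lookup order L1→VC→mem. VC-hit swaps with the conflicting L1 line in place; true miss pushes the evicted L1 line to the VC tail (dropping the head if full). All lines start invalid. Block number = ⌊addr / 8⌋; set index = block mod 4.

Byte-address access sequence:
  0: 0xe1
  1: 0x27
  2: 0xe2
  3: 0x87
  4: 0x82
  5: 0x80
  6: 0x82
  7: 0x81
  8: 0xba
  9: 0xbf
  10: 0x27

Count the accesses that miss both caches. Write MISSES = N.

MISSES = 4

0: 0xe1 (blk 28, set 0) → MISS  vc=[]
1: 0x27 (blk 4, set 0) → MISS  vc=[28]
2: 0xe2 (blk 28, set 0) → VC-HIT  vc=[4]
3: 0x87 (blk 16, set 0) → MISS  vc=[4, 28]
4: 0x82 (blk 16, set 0) → L1-HIT  vc=[4, 28]
5: 0x80 (blk 16, set 0) → L1-HIT  vc=[4, 28]
6: 0x82 (blk 16, set 0) → L1-HIT  vc=[4, 28]
7: 0x81 (blk 16, set 0) → L1-HIT  vc=[4, 28]
8: 0xba (blk 23, set 3) → MISS  vc=[4, 28]
9: 0xbf (blk 23, set 3) → L1-HIT  vc=[4, 28]
10: 0x27 (blk 4, set 0) → VC-HIT  vc=[16, 28]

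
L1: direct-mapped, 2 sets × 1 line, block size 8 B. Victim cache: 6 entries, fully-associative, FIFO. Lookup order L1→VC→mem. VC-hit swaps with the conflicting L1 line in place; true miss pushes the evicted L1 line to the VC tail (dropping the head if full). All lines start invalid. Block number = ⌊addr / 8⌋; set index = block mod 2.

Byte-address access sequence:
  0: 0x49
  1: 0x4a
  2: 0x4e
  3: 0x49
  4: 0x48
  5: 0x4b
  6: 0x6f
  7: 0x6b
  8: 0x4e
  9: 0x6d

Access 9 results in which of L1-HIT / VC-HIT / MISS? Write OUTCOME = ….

OUTCOME = VC-HIT

0: 0x49 (blk 9, set 1) → MISS  vc=[]
1: 0x4a (blk 9, set 1) → L1-HIT  vc=[]
2: 0x4e (blk 9, set 1) → L1-HIT  vc=[]
3: 0x49 (blk 9, set 1) → L1-HIT  vc=[]
4: 0x48 (blk 9, set 1) → L1-HIT  vc=[]
5: 0x4b (blk 9, set 1) → L1-HIT  vc=[]
6: 0x6f (blk 13, set 1) → MISS  vc=[9]
7: 0x6b (blk 13, set 1) → L1-HIT  vc=[9]
8: 0x4e (blk 9, set 1) → VC-HIT  vc=[13]
9: 0x6d (blk 13, set 1) → VC-HIT  vc=[9]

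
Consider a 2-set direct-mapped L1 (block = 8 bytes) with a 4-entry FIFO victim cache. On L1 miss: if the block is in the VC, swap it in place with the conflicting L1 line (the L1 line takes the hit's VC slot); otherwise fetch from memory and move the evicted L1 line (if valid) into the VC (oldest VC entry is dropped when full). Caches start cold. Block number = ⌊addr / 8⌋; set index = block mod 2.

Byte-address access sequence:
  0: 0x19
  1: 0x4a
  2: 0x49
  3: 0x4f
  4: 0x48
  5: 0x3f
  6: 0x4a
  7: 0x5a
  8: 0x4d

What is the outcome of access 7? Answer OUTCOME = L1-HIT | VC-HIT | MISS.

OUTCOME = MISS

0: 0x19 (blk 3, set 1) → MISS  vc=[]
1: 0x4a (blk 9, set 1) → MISS  vc=[3]
2: 0x49 (blk 9, set 1) → L1-HIT  vc=[3]
3: 0x4f (blk 9, set 1) → L1-HIT  vc=[3]
4: 0x48 (blk 9, set 1) → L1-HIT  vc=[3]
5: 0x3f (blk 7, set 1) → MISS  vc=[3, 9]
6: 0x4a (blk 9, set 1) → VC-HIT  vc=[3, 7]
7: 0x5a (blk 11, set 1) → MISS  vc=[3, 7, 9]
8: 0x4d (blk 9, set 1) → VC-HIT  vc=[3, 7, 11]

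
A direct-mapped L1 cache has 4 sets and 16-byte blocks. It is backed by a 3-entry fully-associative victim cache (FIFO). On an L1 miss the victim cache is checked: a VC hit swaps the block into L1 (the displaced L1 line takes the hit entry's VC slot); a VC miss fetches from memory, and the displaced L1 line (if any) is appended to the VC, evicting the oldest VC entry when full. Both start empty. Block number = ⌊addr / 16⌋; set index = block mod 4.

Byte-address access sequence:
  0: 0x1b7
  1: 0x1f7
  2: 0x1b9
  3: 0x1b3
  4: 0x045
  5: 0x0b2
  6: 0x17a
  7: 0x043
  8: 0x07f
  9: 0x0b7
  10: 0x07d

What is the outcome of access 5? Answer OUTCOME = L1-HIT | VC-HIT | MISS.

  [0] addr=0x1b7 blk=27 s=3: MISS | VC []
  [1] addr=0x1f7 blk=31 s=3: MISS | VC [27]
  [2] addr=0x1b9 blk=27 s=3: VC-HIT | VC [31]
  [3] addr=0x1b3 blk=27 s=3: L1-HIT | VC [31]
  [4] addr=0x45 blk=4 s=0: MISS | VC [31]
  [5] addr=0xb2 blk=11 s=3: MISS | VC [31, 27]
  [6] addr=0x17a blk=23 s=3: MISS | VC [31, 27, 11]
  [7] addr=0x43 blk=4 s=0: L1-HIT | VC [31, 27, 11]
  [8] addr=0x7f blk=7 s=3: MISS | VC [27, 11, 23]
  [9] addr=0xb7 blk=11 s=3: VC-HIT | VC [27, 7, 23]
  [10] addr=0x7d blk=7 s=3: VC-HIT | VC [27, 11, 23]

OUTCOME = MISS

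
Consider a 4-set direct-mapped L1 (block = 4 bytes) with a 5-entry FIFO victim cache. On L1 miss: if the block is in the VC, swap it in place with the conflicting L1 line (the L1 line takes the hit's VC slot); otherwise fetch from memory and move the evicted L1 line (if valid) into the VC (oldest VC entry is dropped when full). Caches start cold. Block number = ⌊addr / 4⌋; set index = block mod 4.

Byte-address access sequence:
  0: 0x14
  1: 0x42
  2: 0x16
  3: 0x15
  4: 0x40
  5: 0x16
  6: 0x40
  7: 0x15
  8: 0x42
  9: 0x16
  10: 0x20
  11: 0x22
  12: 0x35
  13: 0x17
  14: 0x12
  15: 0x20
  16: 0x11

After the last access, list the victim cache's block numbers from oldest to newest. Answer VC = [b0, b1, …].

0: 0x14 (blk 5, set 1) → MISS  vc=[]
1: 0x42 (blk 16, set 0) → MISS  vc=[]
2: 0x16 (blk 5, set 1) → L1-HIT  vc=[]
3: 0x15 (blk 5, set 1) → L1-HIT  vc=[]
4: 0x40 (blk 16, set 0) → L1-HIT  vc=[]
5: 0x16 (blk 5, set 1) → L1-HIT  vc=[]
6: 0x40 (blk 16, set 0) → L1-HIT  vc=[]
7: 0x15 (blk 5, set 1) → L1-HIT  vc=[]
8: 0x42 (blk 16, set 0) → L1-HIT  vc=[]
9: 0x16 (blk 5, set 1) → L1-HIT  vc=[]
10: 0x20 (blk 8, set 0) → MISS  vc=[16]
11: 0x22 (blk 8, set 0) → L1-HIT  vc=[16]
12: 0x35 (blk 13, set 1) → MISS  vc=[16, 5]
13: 0x17 (blk 5, set 1) → VC-HIT  vc=[16, 13]
14: 0x12 (blk 4, set 0) → MISS  vc=[16, 13, 8]
15: 0x20 (blk 8, set 0) → VC-HIT  vc=[16, 13, 4]
16: 0x11 (blk 4, set 0) → VC-HIT  vc=[16, 13, 8]

VC = [16, 13, 8]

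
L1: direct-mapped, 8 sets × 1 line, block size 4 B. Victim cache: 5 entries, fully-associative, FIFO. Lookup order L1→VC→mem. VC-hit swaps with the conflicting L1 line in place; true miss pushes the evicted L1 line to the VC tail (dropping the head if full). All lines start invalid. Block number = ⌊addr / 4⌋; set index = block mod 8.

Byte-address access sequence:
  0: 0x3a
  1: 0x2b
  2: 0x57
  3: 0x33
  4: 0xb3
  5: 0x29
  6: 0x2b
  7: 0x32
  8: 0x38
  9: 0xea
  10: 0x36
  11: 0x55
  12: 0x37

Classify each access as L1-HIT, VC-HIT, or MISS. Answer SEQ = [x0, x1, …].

SEQ = [MISS, MISS, MISS, MISS, MISS, L1-HIT, L1-HIT, VC-HIT, L1-HIT, MISS, MISS, VC-HIT, VC-HIT]

#0 0x3a→b14/s6 MISS; vc=[]
#1 0x2b→b10/s2 MISS; vc=[]
#2 0x57→b21/s5 MISS; vc=[]
#3 0x33→b12/s4 MISS; vc=[]
#4 0xb3→b44/s4 MISS; vc=[12]
#5 0x29→b10/s2 L1-HIT; vc=[12]
#6 0x2b→b10/s2 L1-HIT; vc=[12]
#7 0x32→b12/s4 VC-HIT; vc=[44]
#8 0x38→b14/s6 L1-HIT; vc=[44]
#9 0xea→b58/s2 MISS; vc=[44,10]
#10 0x36→b13/s5 MISS; vc=[44,10,21]
#11 0x55→b21/s5 VC-HIT; vc=[44,10,13]
#12 0x37→b13/s5 VC-HIT; vc=[44,10,21]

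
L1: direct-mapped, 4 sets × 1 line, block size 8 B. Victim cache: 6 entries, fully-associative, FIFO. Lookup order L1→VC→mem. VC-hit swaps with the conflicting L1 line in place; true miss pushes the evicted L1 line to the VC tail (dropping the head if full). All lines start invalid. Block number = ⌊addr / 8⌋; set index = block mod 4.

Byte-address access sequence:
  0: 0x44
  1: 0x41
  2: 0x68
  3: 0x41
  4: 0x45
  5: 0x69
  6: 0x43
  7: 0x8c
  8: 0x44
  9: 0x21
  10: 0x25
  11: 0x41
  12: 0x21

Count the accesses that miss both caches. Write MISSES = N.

MISSES = 4

0: 0x44 (blk 8, set 0) → MISS  vc=[]
1: 0x41 (blk 8, set 0) → L1-HIT  vc=[]
2: 0x68 (blk 13, set 1) → MISS  vc=[]
3: 0x41 (blk 8, set 0) → L1-HIT  vc=[]
4: 0x45 (blk 8, set 0) → L1-HIT  vc=[]
5: 0x69 (blk 13, set 1) → L1-HIT  vc=[]
6: 0x43 (blk 8, set 0) → L1-HIT  vc=[]
7: 0x8c (blk 17, set 1) → MISS  vc=[13]
8: 0x44 (blk 8, set 0) → L1-HIT  vc=[13]
9: 0x21 (blk 4, set 0) → MISS  vc=[13, 8]
10: 0x25 (blk 4, set 0) → L1-HIT  vc=[13, 8]
11: 0x41 (blk 8, set 0) → VC-HIT  vc=[13, 4]
12: 0x21 (blk 4, set 0) → VC-HIT  vc=[13, 8]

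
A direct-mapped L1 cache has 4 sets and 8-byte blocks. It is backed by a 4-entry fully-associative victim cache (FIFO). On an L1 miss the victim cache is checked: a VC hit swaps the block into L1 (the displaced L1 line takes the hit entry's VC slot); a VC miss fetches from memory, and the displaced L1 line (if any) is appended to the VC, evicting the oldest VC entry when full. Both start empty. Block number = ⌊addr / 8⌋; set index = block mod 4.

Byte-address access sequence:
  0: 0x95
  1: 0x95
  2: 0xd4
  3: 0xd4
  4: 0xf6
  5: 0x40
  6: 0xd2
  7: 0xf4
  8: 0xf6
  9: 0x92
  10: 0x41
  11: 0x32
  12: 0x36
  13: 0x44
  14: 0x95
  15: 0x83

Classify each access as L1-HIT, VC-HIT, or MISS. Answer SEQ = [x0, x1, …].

SEQ = [MISS, L1-HIT, MISS, L1-HIT, MISS, MISS, VC-HIT, VC-HIT, L1-HIT, VC-HIT, L1-HIT, MISS, L1-HIT, L1-HIT, VC-HIT, MISS]

#0 0x95→b18/s2 MISS; vc=[]
#1 0x95→b18/s2 L1-HIT; vc=[]
#2 0xd4→b26/s2 MISS; vc=[18]
#3 0xd4→b26/s2 L1-HIT; vc=[18]
#4 0xf6→b30/s2 MISS; vc=[18,26]
#5 0x40→b8/s0 MISS; vc=[18,26]
#6 0xd2→b26/s2 VC-HIT; vc=[18,30]
#7 0xf4→b30/s2 VC-HIT; vc=[18,26]
#8 0xf6→b30/s2 L1-HIT; vc=[18,26]
#9 0x92→b18/s2 VC-HIT; vc=[30,26]
#10 0x41→b8/s0 L1-HIT; vc=[30,26]
#11 0x32→b6/s2 MISS; vc=[30,26,18]
#12 0x36→b6/s2 L1-HIT; vc=[30,26,18]
#13 0x44→b8/s0 L1-HIT; vc=[30,26,18]
#14 0x95→b18/s2 VC-HIT; vc=[30,26,6]
#15 0x83→b16/s0 MISS; vc=[30,26,6,8]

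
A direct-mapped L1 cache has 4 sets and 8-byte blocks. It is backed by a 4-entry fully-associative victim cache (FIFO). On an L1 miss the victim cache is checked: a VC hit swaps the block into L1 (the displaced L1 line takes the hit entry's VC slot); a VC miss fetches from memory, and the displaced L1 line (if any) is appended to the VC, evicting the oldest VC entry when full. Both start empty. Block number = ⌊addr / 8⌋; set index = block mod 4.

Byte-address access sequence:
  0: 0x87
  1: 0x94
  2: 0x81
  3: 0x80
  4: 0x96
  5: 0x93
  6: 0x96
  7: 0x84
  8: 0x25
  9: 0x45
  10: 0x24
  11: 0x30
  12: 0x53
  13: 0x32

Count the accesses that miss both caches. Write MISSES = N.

0: 0x87 (blk 16, set 0) → MISS  vc=[]
1: 0x94 (blk 18, set 2) → MISS  vc=[]
2: 0x81 (blk 16, set 0) → L1-HIT  vc=[]
3: 0x80 (blk 16, set 0) → L1-HIT  vc=[]
4: 0x96 (blk 18, set 2) → L1-HIT  vc=[]
5: 0x93 (blk 18, set 2) → L1-HIT  vc=[]
6: 0x96 (blk 18, set 2) → L1-HIT  vc=[]
7: 0x84 (blk 16, set 0) → L1-HIT  vc=[]
8: 0x25 (blk 4, set 0) → MISS  vc=[16]
9: 0x45 (blk 8, set 0) → MISS  vc=[16, 4]
10: 0x24 (blk 4, set 0) → VC-HIT  vc=[16, 8]
11: 0x30 (blk 6, set 2) → MISS  vc=[16, 8, 18]
12: 0x53 (blk 10, set 2) → MISS  vc=[16, 8, 18, 6]
13: 0x32 (blk 6, set 2) → VC-HIT  vc=[16, 8, 18, 10]

MISSES = 6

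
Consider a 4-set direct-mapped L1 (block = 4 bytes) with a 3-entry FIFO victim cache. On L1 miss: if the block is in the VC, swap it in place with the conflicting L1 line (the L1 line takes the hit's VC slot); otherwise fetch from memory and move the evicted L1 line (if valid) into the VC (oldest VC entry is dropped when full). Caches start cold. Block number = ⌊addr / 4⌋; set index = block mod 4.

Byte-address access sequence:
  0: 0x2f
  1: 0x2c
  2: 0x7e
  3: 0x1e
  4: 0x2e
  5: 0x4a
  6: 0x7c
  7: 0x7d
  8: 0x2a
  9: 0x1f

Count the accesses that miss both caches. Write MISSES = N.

MISSES = 5

#0 0x2f→b11/s3 MISS; vc=[]
#1 0x2c→b11/s3 L1-HIT; vc=[]
#2 0x7e→b31/s3 MISS; vc=[11]
#3 0x1e→b7/s3 MISS; vc=[11,31]
#4 0x2e→b11/s3 VC-HIT; vc=[7,31]
#5 0x4a→b18/s2 MISS; vc=[7,31]
#6 0x7c→b31/s3 VC-HIT; vc=[7,11]
#7 0x7d→b31/s3 L1-HIT; vc=[7,11]
#8 0x2a→b10/s2 MISS; vc=[7,11,18]
#9 0x1f→b7/s3 VC-HIT; vc=[31,11,18]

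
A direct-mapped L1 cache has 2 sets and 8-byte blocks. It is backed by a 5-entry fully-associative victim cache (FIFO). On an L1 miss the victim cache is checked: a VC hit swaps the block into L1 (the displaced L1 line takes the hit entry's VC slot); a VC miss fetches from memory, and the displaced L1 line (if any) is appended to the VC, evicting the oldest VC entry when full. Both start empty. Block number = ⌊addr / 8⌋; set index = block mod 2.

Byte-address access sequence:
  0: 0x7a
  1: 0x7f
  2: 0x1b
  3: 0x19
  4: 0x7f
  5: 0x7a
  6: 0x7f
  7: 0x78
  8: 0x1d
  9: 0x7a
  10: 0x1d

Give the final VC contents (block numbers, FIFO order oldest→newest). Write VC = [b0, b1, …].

  [0] addr=0x7a blk=15 s=1: MISS | VC []
  [1] addr=0x7f blk=15 s=1: L1-HIT | VC []
  [2] addr=0x1b blk=3 s=1: MISS | VC [15]
  [3] addr=0x19 blk=3 s=1: L1-HIT | VC [15]
  [4] addr=0x7f blk=15 s=1: VC-HIT | VC [3]
  [5] addr=0x7a blk=15 s=1: L1-HIT | VC [3]
  [6] addr=0x7f blk=15 s=1: L1-HIT | VC [3]
  [7] addr=0x78 blk=15 s=1: L1-HIT | VC [3]
  [8] addr=0x1d blk=3 s=1: VC-HIT | VC [15]
  [9] addr=0x7a blk=15 s=1: VC-HIT | VC [3]
  [10] addr=0x1d blk=3 s=1: VC-HIT | VC [15]

VC = [15]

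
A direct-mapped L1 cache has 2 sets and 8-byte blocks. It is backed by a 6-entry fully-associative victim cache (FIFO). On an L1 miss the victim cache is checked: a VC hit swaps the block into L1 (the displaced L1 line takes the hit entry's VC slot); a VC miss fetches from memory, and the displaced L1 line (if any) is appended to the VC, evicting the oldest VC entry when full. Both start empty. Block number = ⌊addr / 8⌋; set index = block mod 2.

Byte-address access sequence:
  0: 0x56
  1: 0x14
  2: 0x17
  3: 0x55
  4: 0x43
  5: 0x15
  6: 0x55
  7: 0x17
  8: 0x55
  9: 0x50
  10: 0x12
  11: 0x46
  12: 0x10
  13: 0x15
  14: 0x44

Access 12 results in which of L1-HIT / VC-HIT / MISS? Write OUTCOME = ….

OUTCOME = VC-HIT

  [0] addr=0x56 blk=10 s=0: MISS | VC []
  [1] addr=0x14 blk=2 s=0: MISS | VC [10]
  [2] addr=0x17 blk=2 s=0: L1-HIT | VC [10]
  [3] addr=0x55 blk=10 s=0: VC-HIT | VC [2]
  [4] addr=0x43 blk=8 s=0: MISS | VC [2, 10]
  [5] addr=0x15 blk=2 s=0: VC-HIT | VC [8, 10]
  [6] addr=0x55 blk=10 s=0: VC-HIT | VC [8, 2]
  [7] addr=0x17 blk=2 s=0: VC-HIT | VC [8, 10]
  [8] addr=0x55 blk=10 s=0: VC-HIT | VC [8, 2]
  [9] addr=0x50 blk=10 s=0: L1-HIT | VC [8, 2]
  [10] addr=0x12 blk=2 s=0: VC-HIT | VC [8, 10]
  [11] addr=0x46 blk=8 s=0: VC-HIT | VC [2, 10]
  [12] addr=0x10 blk=2 s=0: VC-HIT | VC [8, 10]
  [13] addr=0x15 blk=2 s=0: L1-HIT | VC [8, 10]
  [14] addr=0x44 blk=8 s=0: VC-HIT | VC [2, 10]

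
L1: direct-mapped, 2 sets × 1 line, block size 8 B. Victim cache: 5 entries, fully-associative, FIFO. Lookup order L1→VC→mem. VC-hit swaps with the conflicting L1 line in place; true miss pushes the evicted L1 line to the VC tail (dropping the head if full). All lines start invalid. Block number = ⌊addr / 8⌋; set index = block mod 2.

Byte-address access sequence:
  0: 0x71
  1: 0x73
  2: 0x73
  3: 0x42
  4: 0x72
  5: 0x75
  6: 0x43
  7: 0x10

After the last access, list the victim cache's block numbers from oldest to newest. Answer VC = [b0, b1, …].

#0 0x71→b14/s0 MISS; vc=[]
#1 0x73→b14/s0 L1-HIT; vc=[]
#2 0x73→b14/s0 L1-HIT; vc=[]
#3 0x42→b8/s0 MISS; vc=[14]
#4 0x72→b14/s0 VC-HIT; vc=[8]
#5 0x75→b14/s0 L1-HIT; vc=[8]
#6 0x43→b8/s0 VC-HIT; vc=[14]
#7 0x10→b2/s0 MISS; vc=[14,8]

VC = [14, 8]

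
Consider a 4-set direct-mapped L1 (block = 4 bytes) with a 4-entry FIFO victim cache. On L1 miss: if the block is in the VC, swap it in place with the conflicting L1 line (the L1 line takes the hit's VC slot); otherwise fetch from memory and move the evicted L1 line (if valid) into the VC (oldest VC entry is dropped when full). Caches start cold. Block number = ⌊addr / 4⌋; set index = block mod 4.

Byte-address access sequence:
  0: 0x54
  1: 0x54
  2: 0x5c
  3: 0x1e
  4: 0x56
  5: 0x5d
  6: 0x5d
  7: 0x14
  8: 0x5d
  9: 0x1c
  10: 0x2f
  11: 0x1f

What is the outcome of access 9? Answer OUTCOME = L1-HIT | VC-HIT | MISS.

0: 0x54 (blk 21, set 1) → MISS  vc=[]
1: 0x54 (blk 21, set 1) → L1-HIT  vc=[]
2: 0x5c (blk 23, set 3) → MISS  vc=[]
3: 0x1e (blk 7, set 3) → MISS  vc=[23]
4: 0x56 (blk 21, set 1) → L1-HIT  vc=[23]
5: 0x5d (blk 23, set 3) → VC-HIT  vc=[7]
6: 0x5d (blk 23, set 3) → L1-HIT  vc=[7]
7: 0x14 (blk 5, set 1) → MISS  vc=[7, 21]
8: 0x5d (blk 23, set 3) → L1-HIT  vc=[7, 21]
9: 0x1c (blk 7, set 3) → VC-HIT  vc=[23, 21]
10: 0x2f (blk 11, set 3) → MISS  vc=[23, 21, 7]
11: 0x1f (blk 7, set 3) → VC-HIT  vc=[23, 21, 11]

OUTCOME = VC-HIT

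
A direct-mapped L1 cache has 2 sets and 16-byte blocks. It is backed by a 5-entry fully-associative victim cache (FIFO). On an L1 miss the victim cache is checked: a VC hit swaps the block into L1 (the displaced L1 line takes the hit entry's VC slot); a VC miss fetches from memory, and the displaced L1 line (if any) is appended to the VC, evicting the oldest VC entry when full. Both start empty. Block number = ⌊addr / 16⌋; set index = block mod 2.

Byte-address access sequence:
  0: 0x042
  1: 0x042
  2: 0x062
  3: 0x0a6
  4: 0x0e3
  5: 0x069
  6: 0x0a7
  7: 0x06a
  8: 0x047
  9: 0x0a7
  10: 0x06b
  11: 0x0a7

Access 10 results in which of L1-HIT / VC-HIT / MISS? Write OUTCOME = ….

#0 0x42→b4/s0 MISS; vc=[]
#1 0x42→b4/s0 L1-HIT; vc=[]
#2 0x62→b6/s0 MISS; vc=[4]
#3 0xa6→b10/s0 MISS; vc=[4,6]
#4 0xe3→b14/s0 MISS; vc=[4,6,10]
#5 0x69→b6/s0 VC-HIT; vc=[4,14,10]
#6 0xa7→b10/s0 VC-HIT; vc=[4,14,6]
#7 0x6a→b6/s0 VC-HIT; vc=[4,14,10]
#8 0x47→b4/s0 VC-HIT; vc=[6,14,10]
#9 0xa7→b10/s0 VC-HIT; vc=[6,14,4]
#10 0x6b→b6/s0 VC-HIT; vc=[10,14,4]
#11 0xa7→b10/s0 VC-HIT; vc=[6,14,4]

OUTCOME = VC-HIT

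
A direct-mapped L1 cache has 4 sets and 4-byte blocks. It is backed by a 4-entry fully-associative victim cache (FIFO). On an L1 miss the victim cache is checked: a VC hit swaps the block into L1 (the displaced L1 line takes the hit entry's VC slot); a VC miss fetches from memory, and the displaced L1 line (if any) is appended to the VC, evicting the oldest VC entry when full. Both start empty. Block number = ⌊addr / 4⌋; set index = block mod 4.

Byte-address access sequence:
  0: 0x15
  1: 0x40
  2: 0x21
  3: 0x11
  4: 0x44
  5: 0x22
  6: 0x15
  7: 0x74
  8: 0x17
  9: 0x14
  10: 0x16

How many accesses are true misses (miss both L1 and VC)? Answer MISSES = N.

#0 0x15→b5/s1 MISS; vc=[]
#1 0x40→b16/s0 MISS; vc=[]
#2 0x21→b8/s0 MISS; vc=[16]
#3 0x11→b4/s0 MISS; vc=[16,8]
#4 0x44→b17/s1 MISS; vc=[16,8,5]
#5 0x22→b8/s0 VC-HIT; vc=[16,4,5]
#6 0x15→b5/s1 VC-HIT; vc=[16,4,17]
#7 0x74→b29/s1 MISS; vc=[16,4,17,5]
#8 0x17→b5/s1 VC-HIT; vc=[16,4,17,29]
#9 0x14→b5/s1 L1-HIT; vc=[16,4,17,29]
#10 0x16→b5/s1 L1-HIT; vc=[16,4,17,29]

MISSES = 6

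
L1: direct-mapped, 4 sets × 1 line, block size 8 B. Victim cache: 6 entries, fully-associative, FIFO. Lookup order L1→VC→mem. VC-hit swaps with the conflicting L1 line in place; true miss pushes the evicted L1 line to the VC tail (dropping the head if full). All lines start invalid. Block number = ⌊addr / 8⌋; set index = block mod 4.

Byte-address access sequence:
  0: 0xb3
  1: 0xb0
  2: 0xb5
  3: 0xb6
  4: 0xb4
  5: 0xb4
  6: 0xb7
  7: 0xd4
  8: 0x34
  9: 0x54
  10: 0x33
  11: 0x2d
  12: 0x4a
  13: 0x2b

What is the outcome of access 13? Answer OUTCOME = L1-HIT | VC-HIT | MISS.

OUTCOME = VC-HIT

#0 0xb3→b22/s2 MISS; vc=[]
#1 0xb0→b22/s2 L1-HIT; vc=[]
#2 0xb5→b22/s2 L1-HIT; vc=[]
#3 0xb6→b22/s2 L1-HIT; vc=[]
#4 0xb4→b22/s2 L1-HIT; vc=[]
#5 0xb4→b22/s2 L1-HIT; vc=[]
#6 0xb7→b22/s2 L1-HIT; vc=[]
#7 0xd4→b26/s2 MISS; vc=[22]
#8 0x34→b6/s2 MISS; vc=[22,26]
#9 0x54→b10/s2 MISS; vc=[22,26,6]
#10 0x33→b6/s2 VC-HIT; vc=[22,26,10]
#11 0x2d→b5/s1 MISS; vc=[22,26,10]
#12 0x4a→b9/s1 MISS; vc=[22,26,10,5]
#13 0x2b→b5/s1 VC-HIT; vc=[22,26,10,9]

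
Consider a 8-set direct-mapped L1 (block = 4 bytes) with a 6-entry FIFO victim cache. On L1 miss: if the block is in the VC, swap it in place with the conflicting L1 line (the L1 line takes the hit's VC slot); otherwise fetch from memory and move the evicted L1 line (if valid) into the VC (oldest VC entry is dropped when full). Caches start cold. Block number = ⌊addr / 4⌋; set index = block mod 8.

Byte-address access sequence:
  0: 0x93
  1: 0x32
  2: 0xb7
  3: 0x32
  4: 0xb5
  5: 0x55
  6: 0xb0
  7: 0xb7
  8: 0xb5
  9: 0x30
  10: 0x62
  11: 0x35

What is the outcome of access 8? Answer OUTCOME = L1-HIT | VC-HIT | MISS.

OUTCOME = L1-HIT

  [0] addr=0x93 blk=36 s=4: MISS | VC []
  [1] addr=0x32 blk=12 s=4: MISS | VC [36]
  [2] addr=0xb7 blk=45 s=5: MISS | VC [36]
  [3] addr=0x32 blk=12 s=4: L1-HIT | VC [36]
  [4] addr=0xb5 blk=45 s=5: L1-HIT | VC [36]
  [5] addr=0x55 blk=21 s=5: MISS | VC [36, 45]
  [6] addr=0xb0 blk=44 s=4: MISS | VC [36, 45, 12]
  [7] addr=0xb7 blk=45 s=5: VC-HIT | VC [36, 21, 12]
  [8] addr=0xb5 blk=45 s=5: L1-HIT | VC [36, 21, 12]
  [9] addr=0x30 blk=12 s=4: VC-HIT | VC [36, 21, 44]
  [10] addr=0x62 blk=24 s=0: MISS | VC [36, 21, 44]
  [11] addr=0x35 blk=13 s=5: MISS | VC [36, 21, 44, 45]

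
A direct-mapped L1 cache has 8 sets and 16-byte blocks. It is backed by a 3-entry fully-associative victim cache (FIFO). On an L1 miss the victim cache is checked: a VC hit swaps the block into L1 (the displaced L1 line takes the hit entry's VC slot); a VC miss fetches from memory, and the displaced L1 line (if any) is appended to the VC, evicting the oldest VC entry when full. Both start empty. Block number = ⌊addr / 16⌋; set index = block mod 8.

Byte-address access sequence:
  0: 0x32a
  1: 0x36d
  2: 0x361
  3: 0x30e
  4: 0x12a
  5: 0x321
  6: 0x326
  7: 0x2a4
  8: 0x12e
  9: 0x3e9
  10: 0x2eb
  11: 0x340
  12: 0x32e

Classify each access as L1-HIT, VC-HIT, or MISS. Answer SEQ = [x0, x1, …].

0: 0x32a (blk 50, set 2) → MISS  vc=[]
1: 0x36d (blk 54, set 6) → MISS  vc=[]
2: 0x361 (blk 54, set 6) → L1-HIT  vc=[]
3: 0x30e (blk 48, set 0) → MISS  vc=[]
4: 0x12a (blk 18, set 2) → MISS  vc=[50]
5: 0x321 (blk 50, set 2) → VC-HIT  vc=[18]
6: 0x326 (blk 50, set 2) → L1-HIT  vc=[18]
7: 0x2a4 (blk 42, set 2) → MISS  vc=[18, 50]
8: 0x12e (blk 18, set 2) → VC-HIT  vc=[42, 50]
9: 0x3e9 (blk 62, set 6) → MISS  vc=[42, 50, 54]
10: 0x2eb (blk 46, set 6) → MISS  vc=[50, 54, 62]
11: 0x340 (blk 52, set 4) → MISS  vc=[50, 54, 62]
12: 0x32e (blk 50, set 2) → VC-HIT  vc=[18, 54, 62]

SEQ = [MISS, MISS, L1-HIT, MISS, MISS, VC-HIT, L1-HIT, MISS, VC-HIT, MISS, MISS, MISS, VC-HIT]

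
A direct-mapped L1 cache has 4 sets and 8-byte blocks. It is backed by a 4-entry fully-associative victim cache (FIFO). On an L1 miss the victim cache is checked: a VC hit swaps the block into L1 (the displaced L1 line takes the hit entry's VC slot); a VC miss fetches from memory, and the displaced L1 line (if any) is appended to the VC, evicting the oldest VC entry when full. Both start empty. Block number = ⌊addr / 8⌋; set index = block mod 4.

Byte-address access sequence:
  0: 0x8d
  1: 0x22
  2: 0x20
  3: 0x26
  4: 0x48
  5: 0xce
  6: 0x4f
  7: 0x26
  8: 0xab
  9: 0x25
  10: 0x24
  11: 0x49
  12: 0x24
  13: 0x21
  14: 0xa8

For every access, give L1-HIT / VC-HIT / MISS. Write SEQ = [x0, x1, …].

#0 0x8d→b17/s1 MISS; vc=[]
#1 0x22→b4/s0 MISS; vc=[]
#2 0x20→b4/s0 L1-HIT; vc=[]
#3 0x26→b4/s0 L1-HIT; vc=[]
#4 0x48→b9/s1 MISS; vc=[17]
#5 0xce→b25/s1 MISS; vc=[17,9]
#6 0x4f→b9/s1 VC-HIT; vc=[17,25]
#7 0x26→b4/s0 L1-HIT; vc=[17,25]
#8 0xab→b21/s1 MISS; vc=[17,25,9]
#9 0x25→b4/s0 L1-HIT; vc=[17,25,9]
#10 0x24→b4/s0 L1-HIT; vc=[17,25,9]
#11 0x49→b9/s1 VC-HIT; vc=[17,25,21]
#12 0x24→b4/s0 L1-HIT; vc=[17,25,21]
#13 0x21→b4/s0 L1-HIT; vc=[17,25,21]
#14 0xa8→b21/s1 VC-HIT; vc=[17,25,9]

SEQ = [MISS, MISS, L1-HIT, L1-HIT, MISS, MISS, VC-HIT, L1-HIT, MISS, L1-HIT, L1-HIT, VC-HIT, L1-HIT, L1-HIT, VC-HIT]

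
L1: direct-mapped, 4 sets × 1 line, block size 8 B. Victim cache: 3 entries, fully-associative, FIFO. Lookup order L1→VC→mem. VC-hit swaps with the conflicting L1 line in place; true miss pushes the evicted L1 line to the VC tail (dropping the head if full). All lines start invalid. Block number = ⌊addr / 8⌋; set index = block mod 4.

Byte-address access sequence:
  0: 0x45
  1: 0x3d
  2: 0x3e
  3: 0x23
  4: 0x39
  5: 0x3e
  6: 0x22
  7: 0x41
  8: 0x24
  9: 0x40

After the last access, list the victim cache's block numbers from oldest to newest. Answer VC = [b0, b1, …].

0: 0x45 (blk 8, set 0) → MISS  vc=[]
1: 0x3d (blk 7, set 3) → MISS  vc=[]
2: 0x3e (blk 7, set 3) → L1-HIT  vc=[]
3: 0x23 (blk 4, set 0) → MISS  vc=[8]
4: 0x39 (blk 7, set 3) → L1-HIT  vc=[8]
5: 0x3e (blk 7, set 3) → L1-HIT  vc=[8]
6: 0x22 (blk 4, set 0) → L1-HIT  vc=[8]
7: 0x41 (blk 8, set 0) → VC-HIT  vc=[4]
8: 0x24 (blk 4, set 0) → VC-HIT  vc=[8]
9: 0x40 (blk 8, set 0) → VC-HIT  vc=[4]

VC = [4]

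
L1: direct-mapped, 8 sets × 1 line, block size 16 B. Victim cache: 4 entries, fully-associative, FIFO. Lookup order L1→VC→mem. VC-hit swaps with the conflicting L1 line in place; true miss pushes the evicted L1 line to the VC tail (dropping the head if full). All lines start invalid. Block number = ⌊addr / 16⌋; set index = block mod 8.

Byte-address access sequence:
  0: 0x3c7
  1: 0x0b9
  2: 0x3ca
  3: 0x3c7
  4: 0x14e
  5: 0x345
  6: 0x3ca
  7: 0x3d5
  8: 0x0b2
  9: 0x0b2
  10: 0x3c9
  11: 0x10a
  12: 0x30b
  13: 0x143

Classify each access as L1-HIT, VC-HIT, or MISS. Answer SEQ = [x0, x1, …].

  [0] addr=0x3c7 blk=60 s=4: MISS | VC []
  [1] addr=0xb9 blk=11 s=3: MISS | VC []
  [2] addr=0x3ca blk=60 s=4: L1-HIT | VC []
  [3] addr=0x3c7 blk=60 s=4: L1-HIT | VC []
  [4] addr=0x14e blk=20 s=4: MISS | VC [60]
  [5] addr=0x345 blk=52 s=4: MISS | VC [60, 20]
  [6] addr=0x3ca blk=60 s=4: VC-HIT | VC [52, 20]
  [7] addr=0x3d5 blk=61 s=5: MISS | VC [52, 20]
  [8] addr=0xb2 blk=11 s=3: L1-HIT | VC [52, 20]
  [9] addr=0xb2 blk=11 s=3: L1-HIT | VC [52, 20]
  [10] addr=0x3c9 blk=60 s=4: L1-HIT | VC [52, 20]
  [11] addr=0x10a blk=16 s=0: MISS | VC [52, 20]
  [12] addr=0x30b blk=48 s=0: MISS | VC [52, 20, 16]
  [13] addr=0x143 blk=20 s=4: VC-HIT | VC [52, 60, 16]

SEQ = [MISS, MISS, L1-HIT, L1-HIT, MISS, MISS, VC-HIT, MISS, L1-HIT, L1-HIT, L1-HIT, MISS, MISS, VC-HIT]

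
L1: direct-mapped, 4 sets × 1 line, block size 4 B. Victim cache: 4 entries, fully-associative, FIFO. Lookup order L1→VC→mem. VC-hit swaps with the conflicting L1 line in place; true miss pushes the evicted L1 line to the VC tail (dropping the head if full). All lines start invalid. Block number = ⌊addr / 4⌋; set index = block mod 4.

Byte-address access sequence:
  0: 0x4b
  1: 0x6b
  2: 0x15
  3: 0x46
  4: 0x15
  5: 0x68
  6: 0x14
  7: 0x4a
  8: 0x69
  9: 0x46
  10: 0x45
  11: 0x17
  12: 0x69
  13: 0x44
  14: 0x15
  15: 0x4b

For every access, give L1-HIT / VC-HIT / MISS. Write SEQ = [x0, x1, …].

#0 0x4b→b18/s2 MISS; vc=[]
#1 0x6b→b26/s2 MISS; vc=[18]
#2 0x15→b5/s1 MISS; vc=[18]
#3 0x46→b17/s1 MISS; vc=[18,5]
#4 0x15→b5/s1 VC-HIT; vc=[18,17]
#5 0x68→b26/s2 L1-HIT; vc=[18,17]
#6 0x14→b5/s1 L1-HIT; vc=[18,17]
#7 0x4a→b18/s2 VC-HIT; vc=[26,17]
#8 0x69→b26/s2 VC-HIT; vc=[18,17]
#9 0x46→b17/s1 VC-HIT; vc=[18,5]
#10 0x45→b17/s1 L1-HIT; vc=[18,5]
#11 0x17→b5/s1 VC-HIT; vc=[18,17]
#12 0x69→b26/s2 L1-HIT; vc=[18,17]
#13 0x44→b17/s1 VC-HIT; vc=[18,5]
#14 0x15→b5/s1 VC-HIT; vc=[18,17]
#15 0x4b→b18/s2 VC-HIT; vc=[26,17]

SEQ = [MISS, MISS, MISS, MISS, VC-HIT, L1-HIT, L1-HIT, VC-HIT, VC-HIT, VC-HIT, L1-HIT, VC-HIT, L1-HIT, VC-HIT, VC-HIT, VC-HIT]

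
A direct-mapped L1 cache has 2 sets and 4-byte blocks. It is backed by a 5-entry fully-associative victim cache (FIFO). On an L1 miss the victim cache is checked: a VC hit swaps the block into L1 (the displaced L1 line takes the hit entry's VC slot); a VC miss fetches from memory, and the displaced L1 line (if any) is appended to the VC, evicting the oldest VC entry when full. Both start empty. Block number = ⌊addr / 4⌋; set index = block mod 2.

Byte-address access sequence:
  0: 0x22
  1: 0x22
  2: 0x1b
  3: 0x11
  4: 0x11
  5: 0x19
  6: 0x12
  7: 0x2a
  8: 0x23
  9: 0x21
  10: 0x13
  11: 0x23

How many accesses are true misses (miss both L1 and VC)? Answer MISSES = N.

0: 0x22 (blk 8, set 0) → MISS  vc=[]
1: 0x22 (blk 8, set 0) → L1-HIT  vc=[]
2: 0x1b (blk 6, set 0) → MISS  vc=[8]
3: 0x11 (blk 4, set 0) → MISS  vc=[8, 6]
4: 0x11 (blk 4, set 0) → L1-HIT  vc=[8, 6]
5: 0x19 (blk 6, set 0) → VC-HIT  vc=[8, 4]
6: 0x12 (blk 4, set 0) → VC-HIT  vc=[8, 6]
7: 0x2a (blk 10, set 0) → MISS  vc=[8, 6, 4]
8: 0x23 (blk 8, set 0) → VC-HIT  vc=[10, 6, 4]
9: 0x21 (blk 8, set 0) → L1-HIT  vc=[10, 6, 4]
10: 0x13 (blk 4, set 0) → VC-HIT  vc=[10, 6, 8]
11: 0x23 (blk 8, set 0) → VC-HIT  vc=[10, 6, 4]

MISSES = 4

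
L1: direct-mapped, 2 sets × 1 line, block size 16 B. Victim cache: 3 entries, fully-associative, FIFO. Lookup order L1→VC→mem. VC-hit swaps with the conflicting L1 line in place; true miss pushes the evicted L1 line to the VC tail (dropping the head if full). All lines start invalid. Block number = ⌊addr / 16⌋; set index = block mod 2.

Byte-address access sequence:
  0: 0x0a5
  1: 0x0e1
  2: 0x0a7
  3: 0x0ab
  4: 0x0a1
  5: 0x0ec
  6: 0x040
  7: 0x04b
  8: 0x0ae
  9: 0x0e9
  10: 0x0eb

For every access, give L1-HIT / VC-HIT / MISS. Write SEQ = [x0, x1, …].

0: 0xa5 (blk 10, set 0) → MISS  vc=[]
1: 0xe1 (blk 14, set 0) → MISS  vc=[10]
2: 0xa7 (blk 10, set 0) → VC-HIT  vc=[14]
3: 0xab (blk 10, set 0) → L1-HIT  vc=[14]
4: 0xa1 (blk 10, set 0) → L1-HIT  vc=[14]
5: 0xec (blk 14, set 0) → VC-HIT  vc=[10]
6: 0x40 (blk 4, set 0) → MISS  vc=[10, 14]
7: 0x4b (blk 4, set 0) → L1-HIT  vc=[10, 14]
8: 0xae (blk 10, set 0) → VC-HIT  vc=[4, 14]
9: 0xe9 (blk 14, set 0) → VC-HIT  vc=[4, 10]
10: 0xeb (blk 14, set 0) → L1-HIT  vc=[4, 10]

SEQ = [MISS, MISS, VC-HIT, L1-HIT, L1-HIT, VC-HIT, MISS, L1-HIT, VC-HIT, VC-HIT, L1-HIT]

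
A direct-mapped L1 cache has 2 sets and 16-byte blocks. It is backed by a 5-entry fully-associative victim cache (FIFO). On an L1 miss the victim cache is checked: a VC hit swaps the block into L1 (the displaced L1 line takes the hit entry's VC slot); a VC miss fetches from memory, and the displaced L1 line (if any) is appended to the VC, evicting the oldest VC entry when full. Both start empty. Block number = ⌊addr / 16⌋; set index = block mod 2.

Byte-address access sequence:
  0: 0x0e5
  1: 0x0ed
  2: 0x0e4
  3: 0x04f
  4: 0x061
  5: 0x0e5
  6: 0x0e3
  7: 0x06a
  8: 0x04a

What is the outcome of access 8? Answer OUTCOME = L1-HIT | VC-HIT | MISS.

OUTCOME = VC-HIT

#0 0xe5→b14/s0 MISS; vc=[]
#1 0xed→b14/s0 L1-HIT; vc=[]
#2 0xe4→b14/s0 L1-HIT; vc=[]
#3 0x4f→b4/s0 MISS; vc=[14]
#4 0x61→b6/s0 MISS; vc=[14,4]
#5 0xe5→b14/s0 VC-HIT; vc=[6,4]
#6 0xe3→b14/s0 L1-HIT; vc=[6,4]
#7 0x6a→b6/s0 VC-HIT; vc=[14,4]
#8 0x4a→b4/s0 VC-HIT; vc=[14,6]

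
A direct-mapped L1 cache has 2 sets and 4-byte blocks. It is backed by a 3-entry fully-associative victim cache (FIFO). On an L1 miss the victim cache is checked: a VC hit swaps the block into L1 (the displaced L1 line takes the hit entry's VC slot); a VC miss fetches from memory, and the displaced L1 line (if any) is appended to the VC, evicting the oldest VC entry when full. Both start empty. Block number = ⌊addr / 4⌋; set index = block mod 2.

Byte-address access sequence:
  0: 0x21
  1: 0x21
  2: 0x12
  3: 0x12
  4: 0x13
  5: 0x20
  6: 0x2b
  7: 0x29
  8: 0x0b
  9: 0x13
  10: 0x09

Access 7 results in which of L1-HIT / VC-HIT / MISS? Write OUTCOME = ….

  [0] addr=0x21 blk=8 s=0: MISS | VC []
  [1] addr=0x21 blk=8 s=0: L1-HIT | VC []
  [2] addr=0x12 blk=4 s=0: MISS | VC [8]
  [3] addr=0x12 blk=4 s=0: L1-HIT | VC [8]
  [4] addr=0x13 blk=4 s=0: L1-HIT | VC [8]
  [5] addr=0x20 blk=8 s=0: VC-HIT | VC [4]
  [6] addr=0x2b blk=10 s=0: MISS | VC [4, 8]
  [7] addr=0x29 blk=10 s=0: L1-HIT | VC [4, 8]
  [8] addr=0xb blk=2 s=0: MISS | VC [4, 8, 10]
  [9] addr=0x13 blk=4 s=0: VC-HIT | VC [2, 8, 10]
  [10] addr=0x9 blk=2 s=0: VC-HIT | VC [4, 8, 10]

OUTCOME = L1-HIT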